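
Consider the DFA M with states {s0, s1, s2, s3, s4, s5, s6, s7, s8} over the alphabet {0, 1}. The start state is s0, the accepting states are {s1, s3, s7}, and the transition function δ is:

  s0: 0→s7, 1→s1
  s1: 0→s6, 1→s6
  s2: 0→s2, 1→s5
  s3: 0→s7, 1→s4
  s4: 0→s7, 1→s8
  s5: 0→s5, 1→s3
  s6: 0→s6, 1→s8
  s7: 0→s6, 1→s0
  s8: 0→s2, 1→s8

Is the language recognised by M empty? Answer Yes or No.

No

The string 0 is accepted: the run s0 → s7 ends in the accepting state s7.
Since at least one string is accepted, L(M) is not empty.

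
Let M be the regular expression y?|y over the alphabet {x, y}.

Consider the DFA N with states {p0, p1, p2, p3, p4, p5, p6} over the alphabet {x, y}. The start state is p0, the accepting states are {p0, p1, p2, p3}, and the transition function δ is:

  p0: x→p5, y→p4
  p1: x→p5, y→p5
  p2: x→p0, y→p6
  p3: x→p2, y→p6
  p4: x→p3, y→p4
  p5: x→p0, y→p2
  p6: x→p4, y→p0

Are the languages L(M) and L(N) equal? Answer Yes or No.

The string y is accepted by M but rejected by N.
So L(M) ≠ L(N).

No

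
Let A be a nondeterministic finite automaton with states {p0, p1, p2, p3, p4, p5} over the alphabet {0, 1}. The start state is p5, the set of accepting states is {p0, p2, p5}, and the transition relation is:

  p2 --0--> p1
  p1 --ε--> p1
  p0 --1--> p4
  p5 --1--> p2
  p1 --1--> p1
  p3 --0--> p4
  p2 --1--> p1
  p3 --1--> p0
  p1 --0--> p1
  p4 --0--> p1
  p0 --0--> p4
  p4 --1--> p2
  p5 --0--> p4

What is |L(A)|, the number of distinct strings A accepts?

3

The useful subgraph on states {p2, p4, p5} is acyclic, so L(A) is finite; the longest accepting path visits 3 useful states, giving maximum string length 2.
Counting accepting paths from p5 by length: 1 of length 0, 1 of length 1, 1 of length 2. Total 3.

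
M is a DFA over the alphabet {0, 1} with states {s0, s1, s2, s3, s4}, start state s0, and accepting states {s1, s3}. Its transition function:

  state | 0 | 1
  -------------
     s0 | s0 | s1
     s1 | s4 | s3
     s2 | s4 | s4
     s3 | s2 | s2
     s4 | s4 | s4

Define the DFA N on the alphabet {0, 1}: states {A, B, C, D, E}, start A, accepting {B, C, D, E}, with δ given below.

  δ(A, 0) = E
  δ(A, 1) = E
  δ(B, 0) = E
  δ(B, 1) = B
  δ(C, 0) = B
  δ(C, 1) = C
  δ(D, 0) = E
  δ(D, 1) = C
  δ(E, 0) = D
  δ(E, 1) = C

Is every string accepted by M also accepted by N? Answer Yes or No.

Exploring the product automaton M × N from the start pair (s0, A), following both machines on each input symbol, reaches 12 state pairs: (s0, A), (s0, E), (s1, E), (s0, D), (s1, C), (s4, D), (s3, C), (s4, B), (s4, E), (s4, C), (s2, B), (s2, C).
M accepts in {s1, s3} and N accepts in {B, C, D, E}. The reachable pairs whose M-component is accepting are (s1, E), (s1, C), (s3, C); in each of them the N-component is accepting too, so the product for L(M) \ L(N) (M-component accepting, N-component rejecting) has no reachable accepting pair and the difference is empty.
Hence every string in L(M) is also in L(N).

Yes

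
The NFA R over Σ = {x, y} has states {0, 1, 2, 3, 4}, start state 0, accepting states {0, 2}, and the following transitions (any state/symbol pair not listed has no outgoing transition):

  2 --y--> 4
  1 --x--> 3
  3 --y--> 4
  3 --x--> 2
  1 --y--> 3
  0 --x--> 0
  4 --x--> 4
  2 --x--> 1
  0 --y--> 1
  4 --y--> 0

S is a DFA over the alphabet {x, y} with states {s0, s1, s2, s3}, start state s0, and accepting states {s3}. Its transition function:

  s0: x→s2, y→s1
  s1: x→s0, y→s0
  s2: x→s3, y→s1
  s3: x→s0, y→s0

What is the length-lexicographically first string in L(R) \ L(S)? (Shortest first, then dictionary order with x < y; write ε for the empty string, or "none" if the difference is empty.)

ε

The empty string ε is accepted by R but not by S.
Since ε is the unique shortest string, it is the required witness.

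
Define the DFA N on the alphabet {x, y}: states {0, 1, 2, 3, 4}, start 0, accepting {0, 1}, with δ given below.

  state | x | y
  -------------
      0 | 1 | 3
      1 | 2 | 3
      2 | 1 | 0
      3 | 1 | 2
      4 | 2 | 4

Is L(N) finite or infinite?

infinite

State 0 is reachable from the start and can reach an accepting state, and it lies on the cycle 0 → 1 → 2 → 0.
Traversing that cycle any number of times yields accepted strings of unbounded length, so the language is infinite.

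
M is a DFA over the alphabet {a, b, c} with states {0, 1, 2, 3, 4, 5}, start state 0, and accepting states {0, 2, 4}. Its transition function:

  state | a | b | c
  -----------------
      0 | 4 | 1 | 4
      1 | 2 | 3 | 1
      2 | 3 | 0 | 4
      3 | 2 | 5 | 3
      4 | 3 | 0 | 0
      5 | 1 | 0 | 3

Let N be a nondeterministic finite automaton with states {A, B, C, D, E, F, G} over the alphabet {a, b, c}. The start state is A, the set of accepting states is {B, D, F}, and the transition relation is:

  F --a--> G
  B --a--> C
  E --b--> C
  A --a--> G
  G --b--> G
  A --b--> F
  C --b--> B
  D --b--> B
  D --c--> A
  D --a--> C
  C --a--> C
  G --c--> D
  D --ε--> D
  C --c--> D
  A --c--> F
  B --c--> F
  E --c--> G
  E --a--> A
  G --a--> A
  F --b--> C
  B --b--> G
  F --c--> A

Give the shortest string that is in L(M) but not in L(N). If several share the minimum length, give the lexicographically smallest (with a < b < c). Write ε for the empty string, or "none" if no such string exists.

ε

The empty string ε is accepted by M but not by N.
Since ε is the unique shortest string, it is the required witness.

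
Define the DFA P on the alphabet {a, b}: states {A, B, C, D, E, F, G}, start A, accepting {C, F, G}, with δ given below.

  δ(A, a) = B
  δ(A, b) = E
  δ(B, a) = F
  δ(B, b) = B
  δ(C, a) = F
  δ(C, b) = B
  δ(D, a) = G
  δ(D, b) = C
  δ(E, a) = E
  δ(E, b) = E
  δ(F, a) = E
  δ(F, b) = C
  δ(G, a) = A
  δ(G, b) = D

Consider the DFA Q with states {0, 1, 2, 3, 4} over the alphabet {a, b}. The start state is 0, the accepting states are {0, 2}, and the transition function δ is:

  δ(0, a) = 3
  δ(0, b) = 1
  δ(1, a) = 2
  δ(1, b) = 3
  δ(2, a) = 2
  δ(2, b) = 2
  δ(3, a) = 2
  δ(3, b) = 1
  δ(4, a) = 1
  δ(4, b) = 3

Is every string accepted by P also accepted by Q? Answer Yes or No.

Exploring the product automaton P × Q from the start pair (A, 0), following both machines on each input symbol, reaches 9 state pairs: (A, 0), (B, 3), (E, 1), (F, 2), (B, 1), (E, 2), (E, 3), (C, 2), (B, 2).
P accepts in {C, F, G} and Q accepts in {0, 2}. The reachable pairs whose P-component is accepting are (F, 2), (C, 2); in each of them the Q-component is accepting too, so the product for L(P) \ L(Q) (P-component accepting, Q-component rejecting) has no reachable accepting pair and the difference is empty.
Hence every string in L(P) is also in L(Q).

Yes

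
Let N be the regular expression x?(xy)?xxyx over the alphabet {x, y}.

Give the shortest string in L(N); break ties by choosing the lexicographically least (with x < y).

By inspection of the expression, no string of length less than 4 matches, and xxyx is the lexicographically first match of length 4.

xxyx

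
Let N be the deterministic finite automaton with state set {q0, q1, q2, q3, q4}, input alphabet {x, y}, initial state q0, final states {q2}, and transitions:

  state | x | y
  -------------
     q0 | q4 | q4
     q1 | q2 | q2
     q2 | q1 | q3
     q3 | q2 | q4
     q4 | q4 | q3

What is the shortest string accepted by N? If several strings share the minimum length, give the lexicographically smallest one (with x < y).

xyx

A breadth-first search from q0 reaches an accepting state first via the path q0 → q4 → q3 → q2 on input xyx.
No string of length < 3 is accepted (BFS exhausts all shorter strings without reaching an accepting state), and xyx is the lexicographically least accepting string of length 3.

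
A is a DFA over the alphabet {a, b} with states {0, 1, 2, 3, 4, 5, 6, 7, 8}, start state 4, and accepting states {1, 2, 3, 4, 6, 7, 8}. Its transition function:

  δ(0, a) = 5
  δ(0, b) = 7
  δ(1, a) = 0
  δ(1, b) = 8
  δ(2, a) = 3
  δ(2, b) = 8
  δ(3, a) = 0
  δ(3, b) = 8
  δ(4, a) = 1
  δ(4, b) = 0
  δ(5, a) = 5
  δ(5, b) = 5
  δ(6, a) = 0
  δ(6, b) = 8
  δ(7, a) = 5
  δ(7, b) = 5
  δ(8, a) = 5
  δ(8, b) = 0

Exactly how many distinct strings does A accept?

6

The useful subgraph on states {0, 1, 4, 7, 8} is acyclic, so L(A) is finite; the longest accepting path visits 5 useful states, giving maximum string length 4.
Counting accepting paths from 4 by length: 1 of length 0, 1 of length 1, 2 of length 2, 1 of length 3, 1 of length 4. Total 6.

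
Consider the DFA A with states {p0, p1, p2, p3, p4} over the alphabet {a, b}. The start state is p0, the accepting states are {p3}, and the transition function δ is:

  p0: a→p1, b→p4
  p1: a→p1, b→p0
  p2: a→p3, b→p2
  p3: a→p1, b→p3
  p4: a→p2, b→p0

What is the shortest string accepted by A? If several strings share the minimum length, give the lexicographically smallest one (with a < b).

baa

A breadth-first search from p0 reaches an accepting state first via the path p0 → p4 → p2 → p3 on input baa.
No string of length < 3 is accepted (BFS exhausts all shorter strings without reaching an accepting state), and baa is the lexicographically least accepting string of length 3.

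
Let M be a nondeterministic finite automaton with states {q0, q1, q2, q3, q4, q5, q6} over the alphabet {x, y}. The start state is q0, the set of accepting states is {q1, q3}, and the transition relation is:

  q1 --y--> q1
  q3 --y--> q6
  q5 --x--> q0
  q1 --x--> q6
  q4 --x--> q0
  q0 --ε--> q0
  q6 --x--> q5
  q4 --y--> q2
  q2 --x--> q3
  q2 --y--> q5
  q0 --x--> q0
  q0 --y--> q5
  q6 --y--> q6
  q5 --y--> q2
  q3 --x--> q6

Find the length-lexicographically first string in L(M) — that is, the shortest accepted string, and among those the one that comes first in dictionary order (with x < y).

A breadth-first search from q0 reaches an accepting state first via the path q0 → q5 → q2 → q3 on input yyx.
No string of length < 3 is accepted (BFS exhausts all shorter strings without reaching an accepting state), and yyx is the lexicographically least accepting string of length 3.

yyx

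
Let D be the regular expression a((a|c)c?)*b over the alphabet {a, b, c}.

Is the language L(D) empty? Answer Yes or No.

No

The string ab matches the expression, so it belongs to L(D).
Since L(D) contains at least one string, it is not empty.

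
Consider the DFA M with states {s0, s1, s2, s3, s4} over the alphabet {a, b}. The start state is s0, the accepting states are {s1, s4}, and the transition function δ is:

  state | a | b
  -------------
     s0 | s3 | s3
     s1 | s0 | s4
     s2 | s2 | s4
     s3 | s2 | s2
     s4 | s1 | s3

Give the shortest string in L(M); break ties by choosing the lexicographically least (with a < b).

A breadth-first search from s0 reaches an accepting state first via the path s0 → s3 → s2 → s4 on input aab.
No string of length < 3 is accepted (BFS exhausts all shorter strings without reaching an accepting state), and aab is the lexicographically least accepting string of length 3.

aab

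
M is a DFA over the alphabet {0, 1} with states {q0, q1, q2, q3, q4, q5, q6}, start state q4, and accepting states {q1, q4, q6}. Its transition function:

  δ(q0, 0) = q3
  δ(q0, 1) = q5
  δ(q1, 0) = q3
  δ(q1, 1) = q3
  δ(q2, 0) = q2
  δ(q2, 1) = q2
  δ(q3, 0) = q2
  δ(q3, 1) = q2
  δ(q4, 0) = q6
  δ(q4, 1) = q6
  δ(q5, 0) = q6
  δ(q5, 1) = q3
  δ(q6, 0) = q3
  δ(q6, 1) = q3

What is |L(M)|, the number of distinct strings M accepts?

The useful subgraph on states {q4, q6} is acyclic, so L(M) is finite; the longest accepting path visits 2 useful states, giving maximum string length 1.
Counting accepting paths from q4 by length: 1 of length 0, 2 of length 1. Total 3.

3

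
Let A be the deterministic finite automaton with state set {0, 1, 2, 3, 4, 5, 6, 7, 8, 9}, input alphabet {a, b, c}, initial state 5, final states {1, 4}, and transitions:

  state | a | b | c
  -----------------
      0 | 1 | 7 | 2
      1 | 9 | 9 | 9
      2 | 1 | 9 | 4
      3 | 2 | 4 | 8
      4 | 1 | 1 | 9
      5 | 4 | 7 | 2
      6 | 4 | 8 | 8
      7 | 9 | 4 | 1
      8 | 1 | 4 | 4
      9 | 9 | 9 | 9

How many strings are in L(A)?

11

The useful subgraph on states {1, 2, 4, 5, 7} is acyclic, so L(A) is finite; the longest accepting path visits 4 useful states, giving maximum string length 3.
Counting accepting paths from 5 by length: 1 of length 1, 6 of length 2, 4 of length 3. Total 11.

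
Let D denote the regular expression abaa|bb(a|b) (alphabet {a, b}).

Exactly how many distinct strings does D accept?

3

The expression has no Kleene star, so L(D) is finite. Expanding the alternatives gives {bba, bbb, abaa}.
That is 2 of length 3, 1 of length 4: 3 strings in all.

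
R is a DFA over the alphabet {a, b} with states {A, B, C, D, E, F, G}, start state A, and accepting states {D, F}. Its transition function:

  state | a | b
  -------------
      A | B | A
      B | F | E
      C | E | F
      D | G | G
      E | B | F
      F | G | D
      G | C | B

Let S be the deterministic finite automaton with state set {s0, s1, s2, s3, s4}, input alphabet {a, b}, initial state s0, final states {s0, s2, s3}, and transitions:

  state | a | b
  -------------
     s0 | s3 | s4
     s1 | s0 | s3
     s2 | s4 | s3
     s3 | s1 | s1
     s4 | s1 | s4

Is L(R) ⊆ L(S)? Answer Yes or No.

No

The string aa is in L(R) but not in L(S).
So L(R) ⊄ L(S).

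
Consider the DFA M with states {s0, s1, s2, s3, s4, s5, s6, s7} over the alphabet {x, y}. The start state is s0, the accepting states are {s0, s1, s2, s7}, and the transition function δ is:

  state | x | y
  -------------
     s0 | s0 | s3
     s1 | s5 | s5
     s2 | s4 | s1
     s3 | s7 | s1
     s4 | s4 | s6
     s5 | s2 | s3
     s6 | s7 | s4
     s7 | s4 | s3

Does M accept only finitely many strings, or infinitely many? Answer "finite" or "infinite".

State s0 is reachable from the start and can reach an accepting state, and it lies on the cycle s0 → s0.
Traversing that cycle any number of times yields accepted strings of unbounded length, so the language is infinite.

infinite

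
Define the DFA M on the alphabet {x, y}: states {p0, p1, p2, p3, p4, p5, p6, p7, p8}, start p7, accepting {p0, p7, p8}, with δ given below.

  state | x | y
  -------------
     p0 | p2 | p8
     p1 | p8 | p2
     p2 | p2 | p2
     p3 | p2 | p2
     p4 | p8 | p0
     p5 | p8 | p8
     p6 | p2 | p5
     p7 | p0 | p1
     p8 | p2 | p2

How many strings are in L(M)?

The useful subgraph on states {p0, p1, p7, p8} is acyclic, so L(M) is finite; the longest accepting path visits 3 useful states, giving maximum string length 2.
Counting accepting paths from p7 by length: 1 of length 0, 1 of length 1, 2 of length 2. Total 4.

4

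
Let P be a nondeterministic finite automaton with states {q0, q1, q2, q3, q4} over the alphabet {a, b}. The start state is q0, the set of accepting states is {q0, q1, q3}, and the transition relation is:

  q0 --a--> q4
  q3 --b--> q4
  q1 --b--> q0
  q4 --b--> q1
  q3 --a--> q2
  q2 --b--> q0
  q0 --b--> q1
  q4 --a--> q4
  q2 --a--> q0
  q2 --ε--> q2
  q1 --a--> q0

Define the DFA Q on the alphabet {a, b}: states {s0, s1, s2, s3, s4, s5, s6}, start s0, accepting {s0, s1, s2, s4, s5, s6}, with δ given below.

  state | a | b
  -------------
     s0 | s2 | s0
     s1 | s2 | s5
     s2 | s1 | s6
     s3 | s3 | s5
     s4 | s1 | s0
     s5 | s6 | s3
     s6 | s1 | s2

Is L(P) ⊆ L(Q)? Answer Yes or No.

No

The string aabb is in L(P) but not in L(Q).
So L(P) ⊄ L(Q).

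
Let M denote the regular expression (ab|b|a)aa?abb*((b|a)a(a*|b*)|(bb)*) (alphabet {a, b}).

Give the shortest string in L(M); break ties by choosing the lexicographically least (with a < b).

aaab

By inspection of the expression, no string of length less than 4 matches, and aaab is the lexicographically first match of length 4.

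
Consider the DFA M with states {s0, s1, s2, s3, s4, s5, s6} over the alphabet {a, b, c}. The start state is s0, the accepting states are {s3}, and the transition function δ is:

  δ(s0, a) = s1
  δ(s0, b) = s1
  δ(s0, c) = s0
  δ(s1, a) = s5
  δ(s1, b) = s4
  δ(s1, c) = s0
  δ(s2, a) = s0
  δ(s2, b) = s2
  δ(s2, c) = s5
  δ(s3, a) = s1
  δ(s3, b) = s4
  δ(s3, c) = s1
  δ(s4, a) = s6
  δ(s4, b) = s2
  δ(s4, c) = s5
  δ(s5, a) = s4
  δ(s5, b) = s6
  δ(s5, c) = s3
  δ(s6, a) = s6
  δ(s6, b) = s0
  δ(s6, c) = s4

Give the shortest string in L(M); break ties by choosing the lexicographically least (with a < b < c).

aac

A breadth-first search from s0 reaches an accepting state first via the path s0 → s1 → s5 → s3 on input aac.
No string of length < 3 is accepted (BFS exhausts all shorter strings without reaching an accepting state), and aac is the lexicographically least accepting string of length 3.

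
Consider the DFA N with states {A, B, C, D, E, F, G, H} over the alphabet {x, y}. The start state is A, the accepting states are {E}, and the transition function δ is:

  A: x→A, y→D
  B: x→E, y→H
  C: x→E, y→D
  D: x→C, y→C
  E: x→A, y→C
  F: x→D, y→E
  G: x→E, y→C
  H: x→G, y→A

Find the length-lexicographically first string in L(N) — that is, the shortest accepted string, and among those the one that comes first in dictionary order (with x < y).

A breadth-first search from A reaches an accepting state first via the path A → D → C → E on input yxx.
No string of length < 3 is accepted (BFS exhausts all shorter strings without reaching an accepting state), and yxx is the lexicographically least accepting string of length 3.

yxx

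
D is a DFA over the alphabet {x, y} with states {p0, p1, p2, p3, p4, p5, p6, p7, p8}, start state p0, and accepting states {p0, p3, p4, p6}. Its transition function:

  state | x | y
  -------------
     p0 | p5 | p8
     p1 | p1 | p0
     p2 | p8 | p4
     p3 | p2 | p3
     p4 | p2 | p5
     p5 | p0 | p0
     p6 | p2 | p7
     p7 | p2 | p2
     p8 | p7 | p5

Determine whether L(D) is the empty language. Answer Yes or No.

No

The empty string ε is accepted: the run p0 ends in the accepting state p0.
Since at least one string is accepted, L(D) is not empty.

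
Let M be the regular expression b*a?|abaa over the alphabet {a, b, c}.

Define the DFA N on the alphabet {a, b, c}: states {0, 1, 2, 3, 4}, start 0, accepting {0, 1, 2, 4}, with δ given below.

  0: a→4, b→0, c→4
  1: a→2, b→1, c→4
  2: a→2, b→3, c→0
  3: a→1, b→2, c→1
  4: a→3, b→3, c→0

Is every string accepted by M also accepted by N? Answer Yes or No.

Converting the expression M to a DFA (subset construction, then merging equivalent states) gives the minimal DFA with states {m0, m1, m2, m3, m4, m5, m6}, start state m0, accepting states {m0, m1, m2, m5} and transitions m0: a→m1, b→m2, c→m3; m1: a→m3, b→m4, c→m3; m2: a→m5, b→m2, c→m3; m3: a→m3, b→m3, c→m3; m4: a→m6, b→m3, c→m3; m5: a→m3, b→m3, c→m3; m6: a→m5, b→m3, c→m3.
Exploring the product automaton M × N from the start pair (m0, 0), following both machines on each input symbol, reaches 12 state pairs: (m0, 0), (m1, 4), (m2, 0), (m3, 4), (m3, 3), (m4, 3), (m3, 0), (m5, 4), (m3, 1), (m3, 2), (m6, 1), (m5, 2).
M accepts in {m0, m1, m2, m5} and N accepts in {0, 1, 2, 4}. The reachable pairs whose M-component is accepting are (m0, 0), (m1, 4), (m2, 0), (m5, 4), (m5, 2); in each of them the N-component is accepting too, so the product for L(M) \ L(N) (M-component accepting, N-component rejecting) has no reachable accepting pair and the difference is empty.
Hence every string in L(M) is also in L(N).

Yes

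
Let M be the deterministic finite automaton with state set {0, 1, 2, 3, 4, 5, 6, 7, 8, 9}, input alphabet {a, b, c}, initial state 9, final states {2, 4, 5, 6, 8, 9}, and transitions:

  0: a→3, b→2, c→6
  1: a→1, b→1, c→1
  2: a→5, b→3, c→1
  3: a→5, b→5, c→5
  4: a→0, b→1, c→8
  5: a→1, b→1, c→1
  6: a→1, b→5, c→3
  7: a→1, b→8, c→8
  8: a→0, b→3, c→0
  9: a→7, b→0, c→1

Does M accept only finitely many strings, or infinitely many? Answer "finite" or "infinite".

finite

The useful states (reachable from 9 and able to reach an accepting state) are {0, 2, 3, 5, 6, 7, 8, 9}.
Restricted to these states the transition graph has no cycle, so every accepting path has bounded length and L is finite.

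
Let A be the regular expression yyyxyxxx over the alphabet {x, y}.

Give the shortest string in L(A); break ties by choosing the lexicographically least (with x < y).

By inspection of the expression, no string of length less than 8 matches, and yyyxyxxx is the lexicographically first match of length 8.

yyyxyxxx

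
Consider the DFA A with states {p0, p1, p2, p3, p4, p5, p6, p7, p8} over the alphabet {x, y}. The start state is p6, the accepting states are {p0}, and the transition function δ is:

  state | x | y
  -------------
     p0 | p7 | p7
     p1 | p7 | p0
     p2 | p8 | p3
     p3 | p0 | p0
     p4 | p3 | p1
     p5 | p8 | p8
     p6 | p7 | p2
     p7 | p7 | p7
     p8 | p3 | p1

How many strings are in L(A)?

5

The useful subgraph on states {p0, p1, p2, p3, p6, p8} is acyclic, so L(A) is finite; the longest accepting path visits 5 useful states, giving maximum string length 4.
Counting accepting paths from p6 by length: 2 of length 3, 3 of length 4. Total 5.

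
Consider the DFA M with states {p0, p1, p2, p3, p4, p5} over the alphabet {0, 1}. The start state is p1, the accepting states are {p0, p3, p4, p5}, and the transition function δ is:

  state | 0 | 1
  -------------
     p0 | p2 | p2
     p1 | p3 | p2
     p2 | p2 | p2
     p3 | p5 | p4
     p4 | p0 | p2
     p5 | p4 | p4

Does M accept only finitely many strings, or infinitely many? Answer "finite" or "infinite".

The useful states (reachable from p1 and able to reach an accepting state) are {p0, p1, p3, p4, p5}.
Restricted to these states the transition graph has no cycle, so every accepting path has bounded length and L is finite.

finite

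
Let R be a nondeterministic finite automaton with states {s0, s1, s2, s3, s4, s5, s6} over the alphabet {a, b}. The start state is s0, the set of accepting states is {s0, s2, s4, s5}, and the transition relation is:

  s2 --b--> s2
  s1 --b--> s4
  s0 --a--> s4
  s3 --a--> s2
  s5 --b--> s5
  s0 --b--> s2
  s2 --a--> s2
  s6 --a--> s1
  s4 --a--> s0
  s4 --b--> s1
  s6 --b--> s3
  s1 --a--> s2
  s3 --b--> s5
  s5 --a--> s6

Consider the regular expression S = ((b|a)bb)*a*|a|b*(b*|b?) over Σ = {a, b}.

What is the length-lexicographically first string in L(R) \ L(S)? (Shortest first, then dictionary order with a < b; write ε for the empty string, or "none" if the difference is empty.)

ba

The string ba is accepted by R but not by S.
No shorter string lies in the difference, and ba is the lexicographically first length-2 string in L(R) \ L(S).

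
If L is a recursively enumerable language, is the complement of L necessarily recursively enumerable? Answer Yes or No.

No

If both L and its complement were r.e., running the two recognisers in parallel would decide L, so L would be recursive; but there are r.e. languages that are not recursive (e.g. the halting problem), and their complements are therefore not r.e.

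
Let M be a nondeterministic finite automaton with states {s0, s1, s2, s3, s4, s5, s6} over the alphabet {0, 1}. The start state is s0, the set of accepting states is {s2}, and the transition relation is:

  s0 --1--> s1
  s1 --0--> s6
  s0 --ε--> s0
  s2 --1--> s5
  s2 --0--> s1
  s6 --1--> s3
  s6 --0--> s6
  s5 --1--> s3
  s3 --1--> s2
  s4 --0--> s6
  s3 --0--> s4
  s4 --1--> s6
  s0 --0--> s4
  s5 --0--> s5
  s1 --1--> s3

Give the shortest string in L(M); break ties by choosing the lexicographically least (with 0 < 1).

111

A breadth-first search from s0 reaches an accepting state first via the path s0 → s1 → s3 → s2 on input 111.
No string of length < 3 is accepted (BFS exhausts all shorter strings without reaching an accepting state), and 111 is the lexicographically least accepting string of length 3.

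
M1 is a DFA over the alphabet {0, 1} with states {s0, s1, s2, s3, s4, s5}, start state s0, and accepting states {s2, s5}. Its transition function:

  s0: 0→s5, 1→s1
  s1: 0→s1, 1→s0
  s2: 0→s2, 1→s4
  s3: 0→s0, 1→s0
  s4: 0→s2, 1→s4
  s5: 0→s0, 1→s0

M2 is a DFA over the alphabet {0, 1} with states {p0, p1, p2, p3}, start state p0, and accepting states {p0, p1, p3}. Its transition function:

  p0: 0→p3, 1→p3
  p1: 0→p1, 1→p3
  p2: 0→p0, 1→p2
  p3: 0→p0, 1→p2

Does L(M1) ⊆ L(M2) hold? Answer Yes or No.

Exploring the product automaton M1 × M2 from the start pair (s0, p0), following both machines on each input symbol, reaches 8 state pairs: (s0, p0), (s5, p3), (s1, p3), (s0, p2), (s1, p0), (s5, p0), (s1, p2), (s0, p3).
M1 accepts in {s2, s5} and M2 accepts in {p0, p1, p3}. The reachable pairs whose M1-component is accepting are (s5, p3), (s5, p0); in each of them the M2-component is accepting too, so the product for L(M1) \ L(M2) (M1-component accepting, M2-component rejecting) has no reachable accepting pair and the difference is empty.
Hence every string in L(M1) is also in L(M2).

Yes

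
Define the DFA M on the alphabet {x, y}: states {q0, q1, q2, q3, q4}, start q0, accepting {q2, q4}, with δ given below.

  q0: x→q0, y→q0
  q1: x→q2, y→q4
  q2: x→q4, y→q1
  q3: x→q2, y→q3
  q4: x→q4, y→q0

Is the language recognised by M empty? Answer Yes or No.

The states reachable from the start state are {q0}.
None of the accepting states {q2, q4} is reachable, so no string is accepted and L(M) = ∅.

Yes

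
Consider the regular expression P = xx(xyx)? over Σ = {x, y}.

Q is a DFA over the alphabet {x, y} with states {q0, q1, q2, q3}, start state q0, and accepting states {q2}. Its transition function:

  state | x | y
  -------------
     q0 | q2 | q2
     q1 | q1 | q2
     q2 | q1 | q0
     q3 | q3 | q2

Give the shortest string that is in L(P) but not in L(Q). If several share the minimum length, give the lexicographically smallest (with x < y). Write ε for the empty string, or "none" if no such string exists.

xx

The string xx is accepted by P but not by Q.
No shorter string lies in the difference, and xx is the lexicographically first length-2 string in L(P) \ L(Q).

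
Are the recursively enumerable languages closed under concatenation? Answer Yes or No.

Yes

Dovetail over all split points of the input and all step bounds t = 1, 2, …, simulating the recogniser for L₁ on the prefix and the recogniser for L₂ on the suffix for t steps; accept if for some split both accept.
So the recursively enumerable languages are closed under concatenation.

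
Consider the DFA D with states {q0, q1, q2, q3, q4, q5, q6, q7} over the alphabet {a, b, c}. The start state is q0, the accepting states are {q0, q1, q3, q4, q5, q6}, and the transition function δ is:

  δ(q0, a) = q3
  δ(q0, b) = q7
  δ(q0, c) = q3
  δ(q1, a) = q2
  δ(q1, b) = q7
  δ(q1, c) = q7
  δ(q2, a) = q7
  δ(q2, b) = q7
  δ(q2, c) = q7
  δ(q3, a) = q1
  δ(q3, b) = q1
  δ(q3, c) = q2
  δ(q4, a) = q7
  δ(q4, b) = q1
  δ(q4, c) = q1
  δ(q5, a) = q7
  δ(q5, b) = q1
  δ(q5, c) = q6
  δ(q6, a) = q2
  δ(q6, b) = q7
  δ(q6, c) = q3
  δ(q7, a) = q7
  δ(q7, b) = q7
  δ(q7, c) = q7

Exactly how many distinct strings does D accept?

7

The useful subgraph on states {q0, q1, q3} is acyclic, so L(D) is finite; the longest accepting path visits 3 useful states, giving maximum string length 2.
Counting accepting paths from q0 by length: 1 of length 0, 2 of length 1, 4 of length 2. Total 7.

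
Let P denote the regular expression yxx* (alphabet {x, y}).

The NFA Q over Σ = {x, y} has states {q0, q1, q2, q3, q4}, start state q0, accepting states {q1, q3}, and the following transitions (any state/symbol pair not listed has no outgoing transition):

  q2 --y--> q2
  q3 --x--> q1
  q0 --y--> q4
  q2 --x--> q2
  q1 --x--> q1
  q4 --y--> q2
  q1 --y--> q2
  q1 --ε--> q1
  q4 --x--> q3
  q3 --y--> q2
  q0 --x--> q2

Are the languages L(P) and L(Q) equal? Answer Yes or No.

Yes

Converting the expression P to a DFA (subset construction, then merging equivalent states) gives the minimal DFA with states {p0, p1, p2, p3}, start state p0, accepting states {p3} and transitions p0: x→p1, y→p2; p1: x→p1, y→p1; p2: x→p3, y→p1; p3: x→p3, y→p1.
Exploring the product automaton P × Q from the start pair (p0, q0), following both machines on each input symbol, reaches 5 state pairs: (p0, q0), (p1, q2), (p2, q4), (p3, q3), (p3, q1).
P accepts in {p3} and Q accepts in {q1, q3}. In every reachable pair the two components are either both accepting — (p3, q3), (p3, q1) — or both non-accepting, so no string is accepted by exactly one of the machines: L(P) \ L(Q) and L(Q) \ L(P) are both empty.
Hence every string is accepted by P iff it is accepted by Q, and the two languages coincide.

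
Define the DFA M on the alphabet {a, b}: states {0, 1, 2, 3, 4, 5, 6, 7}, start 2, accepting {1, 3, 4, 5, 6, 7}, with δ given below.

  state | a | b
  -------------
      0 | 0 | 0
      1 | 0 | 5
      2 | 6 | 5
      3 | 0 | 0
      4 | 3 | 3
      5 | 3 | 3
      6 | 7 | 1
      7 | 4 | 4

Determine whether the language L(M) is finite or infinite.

finite

The useful states (reachable from 2 and able to reach an accepting state) are {1, 2, 3, 4, 5, 6, 7}.
Restricted to these states the transition graph has no cycle, so every accepting path has bounded length and L is finite.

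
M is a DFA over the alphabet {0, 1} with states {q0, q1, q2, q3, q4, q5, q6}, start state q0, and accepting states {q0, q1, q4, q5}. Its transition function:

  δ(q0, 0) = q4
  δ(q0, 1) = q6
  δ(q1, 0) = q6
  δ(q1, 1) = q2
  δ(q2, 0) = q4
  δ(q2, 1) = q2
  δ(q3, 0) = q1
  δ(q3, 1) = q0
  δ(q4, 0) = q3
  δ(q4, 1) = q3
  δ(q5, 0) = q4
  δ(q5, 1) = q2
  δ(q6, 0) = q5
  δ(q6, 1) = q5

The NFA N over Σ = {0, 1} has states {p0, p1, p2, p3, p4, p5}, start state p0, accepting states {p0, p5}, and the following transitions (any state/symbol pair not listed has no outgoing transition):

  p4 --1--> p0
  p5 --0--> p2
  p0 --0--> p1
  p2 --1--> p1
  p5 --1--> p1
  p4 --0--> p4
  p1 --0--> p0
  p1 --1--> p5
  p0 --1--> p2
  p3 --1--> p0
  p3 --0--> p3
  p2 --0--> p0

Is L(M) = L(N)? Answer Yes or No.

No

The string 0 is accepted by M but rejected by N.
So L(M) ≠ L(N).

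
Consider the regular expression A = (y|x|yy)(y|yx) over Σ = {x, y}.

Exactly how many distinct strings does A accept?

The expression has no Kleene star, so L(A) is finite. Expanding the alternatives gives {xy, yy, xyx, yyx, yyy, yyyx}.
That is 2 of length 2, 3 of length 3, 1 of length 4: 6 strings in all.

6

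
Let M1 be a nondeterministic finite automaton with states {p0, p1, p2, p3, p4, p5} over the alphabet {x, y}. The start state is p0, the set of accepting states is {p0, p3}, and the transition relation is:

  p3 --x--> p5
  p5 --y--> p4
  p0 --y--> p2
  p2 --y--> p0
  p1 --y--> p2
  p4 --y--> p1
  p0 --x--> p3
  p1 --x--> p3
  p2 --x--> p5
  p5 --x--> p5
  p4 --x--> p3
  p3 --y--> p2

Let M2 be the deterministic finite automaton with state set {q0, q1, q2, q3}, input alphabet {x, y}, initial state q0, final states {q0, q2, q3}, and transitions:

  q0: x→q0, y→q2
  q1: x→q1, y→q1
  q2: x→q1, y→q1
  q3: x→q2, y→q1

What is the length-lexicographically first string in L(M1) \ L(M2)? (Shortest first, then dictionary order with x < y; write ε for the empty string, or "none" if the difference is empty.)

yy

The string yy is accepted by M1 but not by M2.
No shorter string lies in the difference, and yy is the lexicographically first length-2 string in L(M1) \ L(M2).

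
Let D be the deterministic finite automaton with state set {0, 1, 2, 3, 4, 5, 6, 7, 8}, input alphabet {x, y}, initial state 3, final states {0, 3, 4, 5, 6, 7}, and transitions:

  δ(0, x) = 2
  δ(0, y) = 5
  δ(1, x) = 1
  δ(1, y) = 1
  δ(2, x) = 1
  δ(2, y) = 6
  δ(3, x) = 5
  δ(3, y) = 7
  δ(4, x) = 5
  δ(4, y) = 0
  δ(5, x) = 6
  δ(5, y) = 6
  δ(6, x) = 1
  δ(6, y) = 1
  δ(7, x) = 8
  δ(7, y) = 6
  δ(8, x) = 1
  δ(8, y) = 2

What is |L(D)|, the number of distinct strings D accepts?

7

The useful subgraph on states {2, 3, 5, 6, 7, 8} is acyclic, so L(D) is finite; the longest accepting path visits 5 useful states, giving maximum string length 4.
Counting accepting paths from 3 by length: 1 of length 0, 2 of length 1, 3 of length 2, 1 of length 4. Total 7.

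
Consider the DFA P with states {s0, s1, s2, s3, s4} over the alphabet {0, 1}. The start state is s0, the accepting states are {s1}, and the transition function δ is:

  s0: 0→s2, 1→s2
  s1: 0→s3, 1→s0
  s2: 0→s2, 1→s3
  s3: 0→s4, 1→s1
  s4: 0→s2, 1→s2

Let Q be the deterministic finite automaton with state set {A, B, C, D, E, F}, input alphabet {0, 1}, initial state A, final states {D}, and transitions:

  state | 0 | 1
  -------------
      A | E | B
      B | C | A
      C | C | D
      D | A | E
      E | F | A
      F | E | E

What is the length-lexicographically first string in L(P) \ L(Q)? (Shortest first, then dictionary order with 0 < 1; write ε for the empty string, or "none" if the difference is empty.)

011

The string 011 is accepted by P but not by Q.
No shorter string lies in the difference, and 011 is the lexicographically first length-3 string in L(P) \ L(Q).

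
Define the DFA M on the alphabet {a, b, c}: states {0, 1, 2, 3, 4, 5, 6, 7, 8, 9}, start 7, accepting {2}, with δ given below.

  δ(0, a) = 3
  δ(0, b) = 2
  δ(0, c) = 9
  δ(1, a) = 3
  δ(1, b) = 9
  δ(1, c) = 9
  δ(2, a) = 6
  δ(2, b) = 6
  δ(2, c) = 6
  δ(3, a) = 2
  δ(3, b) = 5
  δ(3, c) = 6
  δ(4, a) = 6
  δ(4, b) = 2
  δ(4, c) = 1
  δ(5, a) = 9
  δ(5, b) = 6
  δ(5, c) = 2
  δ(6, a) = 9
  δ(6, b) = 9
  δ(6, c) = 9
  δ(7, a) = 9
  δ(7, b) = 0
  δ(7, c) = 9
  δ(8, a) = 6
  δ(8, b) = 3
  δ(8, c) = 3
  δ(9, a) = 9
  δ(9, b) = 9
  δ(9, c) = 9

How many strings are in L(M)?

The useful subgraph on states {0, 2, 3, 5, 7} is acyclic, so L(M) is finite; the longest accepting path visits 5 useful states, giving maximum string length 4.
Counting accepting paths from 7 by length: 1 of length 2, 1 of length 3, 1 of length 4. Total 3.

3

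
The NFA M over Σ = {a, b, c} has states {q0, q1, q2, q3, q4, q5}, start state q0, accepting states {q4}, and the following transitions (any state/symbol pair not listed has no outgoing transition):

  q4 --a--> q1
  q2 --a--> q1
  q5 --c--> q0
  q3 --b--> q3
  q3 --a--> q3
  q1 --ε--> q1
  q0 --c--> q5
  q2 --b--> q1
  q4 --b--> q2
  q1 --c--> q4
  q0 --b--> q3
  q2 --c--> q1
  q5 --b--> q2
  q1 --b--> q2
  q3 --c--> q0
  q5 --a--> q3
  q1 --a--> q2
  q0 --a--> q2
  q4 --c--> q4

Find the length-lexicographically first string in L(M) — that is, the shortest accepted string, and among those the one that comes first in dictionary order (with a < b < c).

A breadth-first search from q0 reaches an accepting state first via the path q0 → q2 → q1 → q4 on input aac.
No string of length < 3 is accepted (BFS exhausts all shorter strings without reaching an accepting state), and aac is the lexicographically least accepting string of length 3.

aac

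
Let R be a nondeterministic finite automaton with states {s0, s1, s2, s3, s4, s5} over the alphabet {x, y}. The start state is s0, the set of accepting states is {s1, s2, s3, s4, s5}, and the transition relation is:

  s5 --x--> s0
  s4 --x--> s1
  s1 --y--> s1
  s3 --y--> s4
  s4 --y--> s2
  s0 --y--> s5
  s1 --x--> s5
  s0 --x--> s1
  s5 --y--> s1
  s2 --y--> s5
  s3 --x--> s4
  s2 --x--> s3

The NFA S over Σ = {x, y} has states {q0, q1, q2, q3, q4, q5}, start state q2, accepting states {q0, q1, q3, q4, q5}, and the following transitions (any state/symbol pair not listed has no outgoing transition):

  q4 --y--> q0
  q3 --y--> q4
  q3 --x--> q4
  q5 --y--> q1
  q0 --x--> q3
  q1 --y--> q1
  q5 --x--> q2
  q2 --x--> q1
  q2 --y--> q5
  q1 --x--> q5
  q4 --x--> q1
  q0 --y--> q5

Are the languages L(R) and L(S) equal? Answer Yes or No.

Yes

Exploring the product automaton R × S from the start pair (s0, q2), following both machines on each input symbol, reaches 3 state pairs: (s0, q2), (s1, q1), (s5, q5).
R accepts in {s1, s2, s3, s4, s5} and S accepts in {q0, q1, q3, q4, q5}. In every reachable pair the two components are either both accepting — (s1, q1), (s5, q5) — or both non-accepting, so no string is accepted by exactly one of the machines: L(R) \ L(S) and L(S) \ L(R) are both empty.
Hence every string is accepted by R iff it is accepted by S, and the two languages coincide.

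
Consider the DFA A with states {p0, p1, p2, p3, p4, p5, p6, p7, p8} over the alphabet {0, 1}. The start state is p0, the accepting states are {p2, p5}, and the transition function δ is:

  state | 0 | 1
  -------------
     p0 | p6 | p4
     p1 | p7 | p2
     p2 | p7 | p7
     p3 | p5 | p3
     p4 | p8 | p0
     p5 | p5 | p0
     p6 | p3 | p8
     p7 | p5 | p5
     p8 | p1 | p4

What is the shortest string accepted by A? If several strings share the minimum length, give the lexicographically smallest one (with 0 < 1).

A breadth-first search from p0 reaches an accepting state first via the path p0 → p6 → p3 → p5 on input 000.
No string of length < 3 is accepted (BFS exhausts all shorter strings without reaching an accepting state), and 000 is the lexicographically least accepting string of length 3.

000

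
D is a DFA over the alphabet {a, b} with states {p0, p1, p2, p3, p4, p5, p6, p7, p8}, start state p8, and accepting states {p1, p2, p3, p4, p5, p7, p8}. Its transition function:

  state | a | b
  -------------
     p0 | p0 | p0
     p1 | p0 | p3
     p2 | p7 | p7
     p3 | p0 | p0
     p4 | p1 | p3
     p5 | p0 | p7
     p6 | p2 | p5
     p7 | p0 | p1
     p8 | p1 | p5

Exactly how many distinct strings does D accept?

The useful subgraph on states {p1, p3, p5, p7, p8} is acyclic, so L(D) is finite; the longest accepting path visits 5 useful states, giving maximum string length 4.
Counting accepting paths from p8 by length: 1 of length 0, 2 of length 1, 2 of length 2, 1 of length 3, 1 of length 4. Total 7.

7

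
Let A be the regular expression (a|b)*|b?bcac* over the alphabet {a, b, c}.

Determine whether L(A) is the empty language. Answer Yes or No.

The empty string ε matches the expression, so it belongs to L(A).
Since L(A) contains at least one string, it is not empty.

No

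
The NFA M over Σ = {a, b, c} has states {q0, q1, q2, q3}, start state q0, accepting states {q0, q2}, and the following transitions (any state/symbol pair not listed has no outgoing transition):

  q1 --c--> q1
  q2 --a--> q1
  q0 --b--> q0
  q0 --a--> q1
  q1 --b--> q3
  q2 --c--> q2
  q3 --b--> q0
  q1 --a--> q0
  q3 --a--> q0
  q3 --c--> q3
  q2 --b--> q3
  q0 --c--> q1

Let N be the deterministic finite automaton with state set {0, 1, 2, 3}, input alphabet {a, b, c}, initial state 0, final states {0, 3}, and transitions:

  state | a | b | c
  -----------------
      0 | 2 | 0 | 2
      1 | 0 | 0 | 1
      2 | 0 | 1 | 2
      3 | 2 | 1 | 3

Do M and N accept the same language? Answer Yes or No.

Yes

Exploring the product automaton M × N from the start pair (q0, 0), following both machines on each input symbol, reaches 3 state pairs: (q0, 0), (q1, 2), (q3, 1).
M accepts in {q0, q2} and N accepts in {0, 3}. In every reachable pair the two components are either both accepting — (q0, 0) — or both non-accepting, so no string is accepted by exactly one of the machines: L(M) \ L(N) and L(N) \ L(M) are both empty.
Hence every string is accepted by M iff it is accepted by N, and the two languages coincide.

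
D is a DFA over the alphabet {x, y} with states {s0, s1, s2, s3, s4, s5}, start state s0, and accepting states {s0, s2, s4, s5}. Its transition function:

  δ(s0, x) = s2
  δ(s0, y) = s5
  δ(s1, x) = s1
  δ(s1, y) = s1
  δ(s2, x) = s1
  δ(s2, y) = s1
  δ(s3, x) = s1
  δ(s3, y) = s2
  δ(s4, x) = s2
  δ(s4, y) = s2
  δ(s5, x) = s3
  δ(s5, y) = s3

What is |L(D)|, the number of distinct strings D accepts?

The useful subgraph on states {s0, s2, s3, s5} is acyclic, so L(D) is finite; the longest accepting path visits 4 useful states, giving maximum string length 3.
Counting accepting paths from s0 by length: 1 of length 0, 2 of length 1, 2 of length 3. Total 5.

5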